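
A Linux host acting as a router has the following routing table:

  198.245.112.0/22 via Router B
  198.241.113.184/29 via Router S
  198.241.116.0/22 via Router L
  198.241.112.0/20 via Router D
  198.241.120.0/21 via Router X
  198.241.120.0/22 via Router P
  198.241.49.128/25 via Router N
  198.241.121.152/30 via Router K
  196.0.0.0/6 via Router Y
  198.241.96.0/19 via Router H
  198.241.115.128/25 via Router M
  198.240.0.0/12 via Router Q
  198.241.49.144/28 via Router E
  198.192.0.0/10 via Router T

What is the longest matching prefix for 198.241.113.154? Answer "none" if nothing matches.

198.241.112.0/20

Entries matching 198.241.113.154:
  196.0.0.0/6 (196.0.0.0 - 199.255.255.255)
  198.192.0.0/10 (198.192.0.0 - 198.255.255.255)
  198.240.0.0/12 (198.240.0.0 - 198.255.255.255)
  198.241.96.0/19 (198.241.96.0 - 198.241.127.255)
  198.241.112.0/20 (198.241.112.0 - 198.241.127.255)
Most specific is 198.241.112.0/20.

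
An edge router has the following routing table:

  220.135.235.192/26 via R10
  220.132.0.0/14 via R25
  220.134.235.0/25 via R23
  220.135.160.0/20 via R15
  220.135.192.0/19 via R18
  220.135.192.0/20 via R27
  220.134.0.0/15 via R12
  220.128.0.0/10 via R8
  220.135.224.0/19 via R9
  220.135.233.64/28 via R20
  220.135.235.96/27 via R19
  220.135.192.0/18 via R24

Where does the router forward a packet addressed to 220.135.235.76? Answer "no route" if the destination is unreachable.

R9

Routes whose prefix contains 220.135.235.76:
  220.128.0.0/10 (220.128.0.0 - 220.191.255.255) -> R8
  220.132.0.0/14 (220.132.0.0 - 220.135.255.255) -> R25
  220.134.0.0/15 (220.134.0.0 - 220.135.255.255) -> R12
  220.135.192.0/18 (220.135.192.0 - 220.135.255.255) -> R24
  220.135.224.0/19 (220.135.224.0 - 220.135.255.255) -> R9
More-specific entries that do NOT match:
  220.135.233.64/28 (220.135.233.64 - 220.135.233.79) does not contain 220.135.235.76
  220.135.235.96/27 (220.135.235.96 - 220.135.235.127) does not contain 220.135.235.76
  220.135.235.192/26 (220.135.235.192 - 220.135.235.255) does not contain 220.135.235.76
  220.134.235.0/25 (220.134.235.0 - 220.134.235.127) does not contain 220.135.235.76
  220.135.160.0/20 (220.135.160.0 - 220.135.175.255) does not contain 220.135.235.76
  220.135.192.0/20 (220.135.192.0 - 220.135.207.255) does not contain 220.135.235.76
Longest matching prefix is /19 -> next hop R9.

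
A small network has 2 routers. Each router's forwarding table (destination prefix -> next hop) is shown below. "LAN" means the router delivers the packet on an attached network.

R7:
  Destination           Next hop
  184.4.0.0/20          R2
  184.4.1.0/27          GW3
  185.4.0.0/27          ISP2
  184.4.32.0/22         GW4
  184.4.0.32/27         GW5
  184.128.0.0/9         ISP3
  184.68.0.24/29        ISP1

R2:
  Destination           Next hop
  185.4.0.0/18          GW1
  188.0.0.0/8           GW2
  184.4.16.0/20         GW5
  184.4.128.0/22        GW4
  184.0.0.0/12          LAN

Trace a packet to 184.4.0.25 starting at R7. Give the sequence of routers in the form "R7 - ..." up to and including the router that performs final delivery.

R7 - R2

At R7: longest match for 184.4.0.25 is 184.4.0.0/20 -> R2
At R2: longest match for 184.4.0.25 is 184.0.0.0/12 -> LAN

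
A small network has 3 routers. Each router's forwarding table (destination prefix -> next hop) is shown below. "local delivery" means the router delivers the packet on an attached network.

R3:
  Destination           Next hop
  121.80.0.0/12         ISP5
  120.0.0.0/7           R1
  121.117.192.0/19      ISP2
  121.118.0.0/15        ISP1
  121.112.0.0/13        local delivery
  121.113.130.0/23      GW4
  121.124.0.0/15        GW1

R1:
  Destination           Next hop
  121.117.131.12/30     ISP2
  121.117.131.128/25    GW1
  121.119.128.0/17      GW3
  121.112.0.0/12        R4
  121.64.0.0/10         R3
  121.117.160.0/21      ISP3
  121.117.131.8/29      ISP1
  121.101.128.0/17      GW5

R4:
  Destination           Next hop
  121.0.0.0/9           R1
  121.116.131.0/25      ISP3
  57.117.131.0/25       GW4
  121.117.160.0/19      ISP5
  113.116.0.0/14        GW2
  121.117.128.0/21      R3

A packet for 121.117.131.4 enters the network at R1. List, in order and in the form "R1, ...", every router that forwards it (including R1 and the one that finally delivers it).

R1, R4, R3

At R1: longest match for 121.117.131.4 is 121.112.0.0/12 -> R4
At R4: longest match for 121.117.131.4 is 121.117.128.0/21 -> R3
At R3: longest match for 121.117.131.4 is 121.112.0.0/13 -> local delivery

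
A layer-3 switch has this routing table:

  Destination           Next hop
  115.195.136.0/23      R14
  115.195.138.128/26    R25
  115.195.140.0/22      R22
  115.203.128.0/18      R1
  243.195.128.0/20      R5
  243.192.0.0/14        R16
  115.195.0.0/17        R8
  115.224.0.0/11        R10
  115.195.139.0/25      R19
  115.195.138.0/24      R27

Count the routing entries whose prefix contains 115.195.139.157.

No listed prefix contains 115.195.139.157.
Total matching entries: 0.

0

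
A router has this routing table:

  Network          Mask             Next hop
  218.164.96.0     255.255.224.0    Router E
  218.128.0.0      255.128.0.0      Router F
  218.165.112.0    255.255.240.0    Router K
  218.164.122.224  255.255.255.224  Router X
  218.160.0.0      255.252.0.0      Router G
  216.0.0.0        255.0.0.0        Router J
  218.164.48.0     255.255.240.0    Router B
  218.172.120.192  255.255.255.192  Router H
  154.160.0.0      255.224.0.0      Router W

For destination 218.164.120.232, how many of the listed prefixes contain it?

Prefixes containing 218.164.120.232:
  218.128.0.0/9 (218.128.0.0 - 218.255.255.255)
  218.164.96.0/19 (218.164.96.0 - 218.164.127.255)
Total matching entries: 2.

2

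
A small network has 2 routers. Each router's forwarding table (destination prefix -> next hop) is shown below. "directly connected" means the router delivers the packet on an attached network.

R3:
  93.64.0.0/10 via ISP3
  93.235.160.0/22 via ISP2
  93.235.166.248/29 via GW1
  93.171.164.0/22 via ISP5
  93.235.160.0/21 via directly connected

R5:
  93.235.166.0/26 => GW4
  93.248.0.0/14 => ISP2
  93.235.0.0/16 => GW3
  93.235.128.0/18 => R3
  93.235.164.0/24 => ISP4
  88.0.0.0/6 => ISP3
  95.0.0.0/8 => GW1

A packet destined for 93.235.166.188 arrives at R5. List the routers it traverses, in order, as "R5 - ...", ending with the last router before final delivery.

R5 - R3

At R5: longest match for 93.235.166.188 is 93.235.128.0/18 -> R3
At R3: longest match for 93.235.166.188 is 93.235.160.0/21 -> directly connected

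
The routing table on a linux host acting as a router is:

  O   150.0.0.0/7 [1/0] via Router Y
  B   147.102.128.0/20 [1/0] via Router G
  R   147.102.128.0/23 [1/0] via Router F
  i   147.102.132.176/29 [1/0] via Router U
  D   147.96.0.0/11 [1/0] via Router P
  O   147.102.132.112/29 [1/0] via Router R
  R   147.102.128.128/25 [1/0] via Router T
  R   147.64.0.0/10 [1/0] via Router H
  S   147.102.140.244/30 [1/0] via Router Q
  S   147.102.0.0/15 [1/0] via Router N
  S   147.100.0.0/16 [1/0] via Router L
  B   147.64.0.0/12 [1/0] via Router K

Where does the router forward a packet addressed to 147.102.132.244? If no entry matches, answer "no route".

Router G

Routes whose prefix contains 147.102.132.244:
  147.64.0.0/10 (147.64.0.0 - 147.127.255.255) -> Router H
  147.96.0.0/11 (147.96.0.0 - 147.127.255.255) -> Router P
  147.102.0.0/15 (147.102.0.0 - 147.103.255.255) -> Router N
  147.102.128.0/20 (147.102.128.0 - 147.102.143.255) -> Router G
More-specific entries that do NOT match:
  147.102.140.244/30 (147.102.140.244 - 147.102.140.247) does not contain 147.102.132.244
  147.102.132.176/29 (147.102.132.176 - 147.102.132.183) does not contain 147.102.132.244
  147.102.132.112/29 (147.102.132.112 - 147.102.132.119) does not contain 147.102.132.244
  147.102.128.128/25 (147.102.128.128 - 147.102.128.255) does not contain 147.102.132.244
  147.102.128.0/23 (147.102.128.0 - 147.102.129.255) does not contain 147.102.132.244
Longest matching prefix is /20 -> next hop Router G.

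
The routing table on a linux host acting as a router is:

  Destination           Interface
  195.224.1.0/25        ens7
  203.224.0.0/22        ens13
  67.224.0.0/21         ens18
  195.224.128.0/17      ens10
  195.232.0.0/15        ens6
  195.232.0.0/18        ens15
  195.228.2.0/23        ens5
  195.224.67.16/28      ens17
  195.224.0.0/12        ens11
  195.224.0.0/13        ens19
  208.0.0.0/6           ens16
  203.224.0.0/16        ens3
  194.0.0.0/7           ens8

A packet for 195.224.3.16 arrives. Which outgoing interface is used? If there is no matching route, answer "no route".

ens19

Routes whose prefix contains 195.224.3.16:
  194.0.0.0/7 (194.0.0.0 - 195.255.255.255) -> ens8
  195.224.0.0/12 (195.224.0.0 - 195.239.255.255) -> ens11
  195.224.0.0/13 (195.224.0.0 - 195.231.255.255) -> ens19
More-specific entries that do NOT match:
  195.224.67.16/28 (195.224.67.16 - 195.224.67.31) does not contain 195.224.3.16
  195.224.1.0/25 (195.224.1.0 - 195.224.1.127) does not contain 195.224.3.16
  195.228.2.0/23 (195.228.2.0 - 195.228.3.255) does not contain 195.224.3.16
  203.224.0.0/22 (203.224.0.0 - 203.224.3.255) does not contain 195.224.3.16
  67.224.0.0/21 (67.224.0.0 - 67.224.7.255) does not contain 195.224.3.16
  195.232.0.0/18 (195.232.0.0 - 195.232.63.255) does not contain 195.224.3.16
  195.224.128.0/17 (195.224.128.0 - 195.224.255.255) does not contain 195.224.3.16
  203.224.0.0/16 (203.224.0.0 - 203.224.255.255) does not contain 195.224.3.16
  195.232.0.0/15 (195.232.0.0 - 195.233.255.255) does not contain 195.224.3.16
Longest matching prefix is /13 -> interface ens19.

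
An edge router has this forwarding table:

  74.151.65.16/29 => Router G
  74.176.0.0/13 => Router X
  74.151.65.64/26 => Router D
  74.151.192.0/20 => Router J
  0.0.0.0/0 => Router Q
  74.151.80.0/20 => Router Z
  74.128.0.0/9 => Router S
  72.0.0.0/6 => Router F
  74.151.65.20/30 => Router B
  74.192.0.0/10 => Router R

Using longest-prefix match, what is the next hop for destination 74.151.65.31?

Router S

Routes whose prefix contains 74.151.65.31:
  0.0.0.0/0 (default, matches everything) -> Router Q
  72.0.0.0/6 (72.0.0.0 - 75.255.255.255) -> Router F
  74.128.0.0/9 (74.128.0.0 - 74.255.255.255) -> Router S
More-specific entries that do NOT match:
  74.151.65.20/30 (74.151.65.20 - 74.151.65.23) does not contain 74.151.65.31
  74.151.65.16/29 (74.151.65.16 - 74.151.65.23) does not contain 74.151.65.31
  74.151.65.64/26 (74.151.65.64 - 74.151.65.127) does not contain 74.151.65.31
  74.151.192.0/20 (74.151.192.0 - 74.151.207.255) does not contain 74.151.65.31
  74.151.80.0/20 (74.151.80.0 - 74.151.95.255) does not contain 74.151.65.31
  74.176.0.0/13 (74.176.0.0 - 74.183.255.255) does not contain 74.151.65.31
  74.192.0.0/10 (74.192.0.0 - 74.255.255.255) does not contain 74.151.65.31
Longest matching prefix is /9 -> next hop Router S.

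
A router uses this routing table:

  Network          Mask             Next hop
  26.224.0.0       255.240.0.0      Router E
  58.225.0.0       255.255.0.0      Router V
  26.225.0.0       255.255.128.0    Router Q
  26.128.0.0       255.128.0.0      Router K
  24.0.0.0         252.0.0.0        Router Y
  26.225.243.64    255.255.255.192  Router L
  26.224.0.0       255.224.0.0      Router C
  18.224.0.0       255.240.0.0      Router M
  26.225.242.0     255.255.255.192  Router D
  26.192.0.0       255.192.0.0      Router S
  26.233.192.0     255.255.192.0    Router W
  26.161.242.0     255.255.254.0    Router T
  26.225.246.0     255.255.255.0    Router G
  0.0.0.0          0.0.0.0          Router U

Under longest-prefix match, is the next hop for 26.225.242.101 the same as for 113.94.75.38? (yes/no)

26.225.242.101: longest match 26.224.0.0/12 -> Router E
113.94.75.38: longest match 0.0.0.0/0 -> Router U

no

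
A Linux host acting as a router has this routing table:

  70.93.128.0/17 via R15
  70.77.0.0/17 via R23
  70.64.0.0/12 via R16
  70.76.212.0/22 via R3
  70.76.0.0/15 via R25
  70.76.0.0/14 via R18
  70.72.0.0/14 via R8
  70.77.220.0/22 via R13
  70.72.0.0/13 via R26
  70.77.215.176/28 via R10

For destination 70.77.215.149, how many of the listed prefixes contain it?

Prefixes containing 70.77.215.149:
  70.64.0.0/12 (70.64.0.0 - 70.79.255.255)
  70.72.0.0/13 (70.72.0.0 - 70.79.255.255)
  70.76.0.0/14 (70.76.0.0 - 70.79.255.255)
  70.76.0.0/15 (70.76.0.0 - 70.77.255.255)
Total matching entries: 4.

4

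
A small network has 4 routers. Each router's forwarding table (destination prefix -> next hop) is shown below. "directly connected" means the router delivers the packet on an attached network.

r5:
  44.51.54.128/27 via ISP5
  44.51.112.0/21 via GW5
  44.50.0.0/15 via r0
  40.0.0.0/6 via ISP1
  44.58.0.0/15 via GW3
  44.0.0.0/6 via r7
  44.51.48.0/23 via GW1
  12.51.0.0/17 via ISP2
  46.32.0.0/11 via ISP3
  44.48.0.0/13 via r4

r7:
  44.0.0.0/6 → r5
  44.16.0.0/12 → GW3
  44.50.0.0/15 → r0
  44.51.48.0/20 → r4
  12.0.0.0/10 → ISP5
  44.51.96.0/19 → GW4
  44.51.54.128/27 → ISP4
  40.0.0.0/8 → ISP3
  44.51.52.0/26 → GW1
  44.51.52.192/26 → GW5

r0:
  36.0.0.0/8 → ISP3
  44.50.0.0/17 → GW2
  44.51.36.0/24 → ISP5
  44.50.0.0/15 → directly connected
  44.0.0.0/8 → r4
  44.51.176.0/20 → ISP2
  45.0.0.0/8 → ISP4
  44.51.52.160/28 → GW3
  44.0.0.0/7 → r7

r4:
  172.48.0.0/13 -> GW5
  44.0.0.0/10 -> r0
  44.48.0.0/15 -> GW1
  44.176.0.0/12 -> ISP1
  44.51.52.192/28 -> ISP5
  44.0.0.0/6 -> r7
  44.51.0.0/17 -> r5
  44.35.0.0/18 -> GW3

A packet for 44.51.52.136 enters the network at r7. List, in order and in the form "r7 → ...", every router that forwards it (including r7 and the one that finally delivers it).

At r7: longest match for 44.51.52.136 is 44.51.48.0/20 -> r4
At r4: longest match for 44.51.52.136 is 44.51.0.0/17 -> r5
At r5: longest match for 44.51.52.136 is 44.50.0.0/15 -> r0
At r0: longest match for 44.51.52.136 is 44.50.0.0/15 -> directly connected

r7 → r4 → r5 → r0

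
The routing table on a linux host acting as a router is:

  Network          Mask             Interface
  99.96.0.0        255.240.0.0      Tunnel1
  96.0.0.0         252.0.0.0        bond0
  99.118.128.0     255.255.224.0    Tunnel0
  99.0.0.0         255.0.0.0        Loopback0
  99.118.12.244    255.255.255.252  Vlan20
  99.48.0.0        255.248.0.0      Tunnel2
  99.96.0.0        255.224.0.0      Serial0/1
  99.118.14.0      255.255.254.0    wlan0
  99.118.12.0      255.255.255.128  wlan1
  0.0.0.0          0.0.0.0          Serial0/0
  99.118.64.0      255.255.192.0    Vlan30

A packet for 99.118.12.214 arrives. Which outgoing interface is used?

Routes whose prefix contains 99.118.12.214:
  0.0.0.0/0 (default, matches everything) -> Serial0/0
  96.0.0.0/6 (96.0.0.0 - 99.255.255.255) -> bond0
  99.0.0.0/8 (99.0.0.0 - 99.255.255.255) -> Loopback0
  99.96.0.0/11 (99.96.0.0 - 99.127.255.255) -> Serial0/1
More-specific entries that do NOT match:
  99.118.12.244/30 (99.118.12.244 - 99.118.12.247) does not contain 99.118.12.214
  99.118.12.0/25 (99.118.12.0 - 99.118.12.127) does not contain 99.118.12.214
  99.118.14.0/23 (99.118.14.0 - 99.118.15.255) does not contain 99.118.12.214
  99.118.128.0/19 (99.118.128.0 - 99.118.159.255) does not contain 99.118.12.214
  99.118.64.0/18 (99.118.64.0 - 99.118.127.255) does not contain 99.118.12.214
  99.48.0.0/13 (99.48.0.0 - 99.55.255.255) does not contain 99.118.12.214
  99.96.0.0/12 (99.96.0.0 - 99.111.255.255) does not contain 99.118.12.214
Longest matching prefix is /11 -> interface Serial0/1.

Serial0/1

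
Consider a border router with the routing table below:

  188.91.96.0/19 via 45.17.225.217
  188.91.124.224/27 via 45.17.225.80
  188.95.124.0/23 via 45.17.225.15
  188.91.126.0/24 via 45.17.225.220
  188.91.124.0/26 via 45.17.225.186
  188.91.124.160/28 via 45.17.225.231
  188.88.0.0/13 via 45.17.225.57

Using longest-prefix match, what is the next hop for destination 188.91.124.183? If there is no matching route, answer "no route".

Routes whose prefix contains 188.91.124.183:
  188.88.0.0/13 (188.88.0.0 - 188.95.255.255) -> 45.17.225.57
  188.91.96.0/19 (188.91.96.0 - 188.91.127.255) -> 45.17.225.217
More-specific entries that do NOT match:
  188.91.124.160/28 (188.91.124.160 - 188.91.124.175) does not contain 188.91.124.183
  188.91.124.224/27 (188.91.124.224 - 188.91.124.255) does not contain 188.91.124.183
  188.91.124.0/26 (188.91.124.0 - 188.91.124.63) does not contain 188.91.124.183
  188.91.126.0/24 (188.91.126.0 - 188.91.126.255) does not contain 188.91.124.183
  188.95.124.0/23 (188.95.124.0 - 188.95.125.255) does not contain 188.91.124.183
Longest matching prefix is /19 -> next hop 45.17.225.217.

45.17.225.217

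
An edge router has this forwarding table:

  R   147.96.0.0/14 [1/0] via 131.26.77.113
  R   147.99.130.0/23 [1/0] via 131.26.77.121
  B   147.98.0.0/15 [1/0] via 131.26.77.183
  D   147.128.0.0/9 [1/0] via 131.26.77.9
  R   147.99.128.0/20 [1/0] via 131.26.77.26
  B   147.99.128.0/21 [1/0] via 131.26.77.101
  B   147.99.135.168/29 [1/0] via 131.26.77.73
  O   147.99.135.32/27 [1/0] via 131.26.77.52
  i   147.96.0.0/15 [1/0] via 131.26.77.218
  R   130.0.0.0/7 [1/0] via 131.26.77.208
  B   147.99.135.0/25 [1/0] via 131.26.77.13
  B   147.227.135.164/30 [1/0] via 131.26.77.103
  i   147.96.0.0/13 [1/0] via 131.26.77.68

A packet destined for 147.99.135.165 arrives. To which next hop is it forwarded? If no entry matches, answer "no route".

131.26.77.101

Routes whose prefix contains 147.99.135.165:
  147.96.0.0/13 (147.96.0.0 - 147.103.255.255) -> 131.26.77.68
  147.96.0.0/14 (147.96.0.0 - 147.99.255.255) -> 131.26.77.113
  147.98.0.0/15 (147.98.0.0 - 147.99.255.255) -> 131.26.77.183
  147.99.128.0/20 (147.99.128.0 - 147.99.143.255) -> 131.26.77.26
  147.99.128.0/21 (147.99.128.0 - 147.99.135.255) -> 131.26.77.101
More-specific entries that do NOT match:
  147.227.135.164/30 (147.227.135.164 - 147.227.135.167) does not contain 147.99.135.165
  147.99.135.168/29 (147.99.135.168 - 147.99.135.175) does not contain 147.99.135.165
  147.99.135.32/27 (147.99.135.32 - 147.99.135.63) does not contain 147.99.135.165
  147.99.135.0/25 (147.99.135.0 - 147.99.135.127) does not contain 147.99.135.165
  147.99.130.0/23 (147.99.130.0 - 147.99.131.255) does not contain 147.99.135.165
Longest matching prefix is /21 -> next hop 131.26.77.101.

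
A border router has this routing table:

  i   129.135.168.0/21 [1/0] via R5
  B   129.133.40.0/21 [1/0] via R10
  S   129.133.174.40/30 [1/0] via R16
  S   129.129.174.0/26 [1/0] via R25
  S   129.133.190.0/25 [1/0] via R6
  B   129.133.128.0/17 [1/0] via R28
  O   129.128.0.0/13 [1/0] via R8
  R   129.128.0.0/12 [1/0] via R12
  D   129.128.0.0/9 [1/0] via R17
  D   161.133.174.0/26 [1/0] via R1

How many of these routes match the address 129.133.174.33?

4

Prefixes containing 129.133.174.33:
  129.128.0.0/9 (129.128.0.0 - 129.255.255.255)
  129.128.0.0/12 (129.128.0.0 - 129.143.255.255)
  129.128.0.0/13 (129.128.0.0 - 129.135.255.255)
  129.133.128.0/17 (129.133.128.0 - 129.133.255.255)
Total matching entries: 4.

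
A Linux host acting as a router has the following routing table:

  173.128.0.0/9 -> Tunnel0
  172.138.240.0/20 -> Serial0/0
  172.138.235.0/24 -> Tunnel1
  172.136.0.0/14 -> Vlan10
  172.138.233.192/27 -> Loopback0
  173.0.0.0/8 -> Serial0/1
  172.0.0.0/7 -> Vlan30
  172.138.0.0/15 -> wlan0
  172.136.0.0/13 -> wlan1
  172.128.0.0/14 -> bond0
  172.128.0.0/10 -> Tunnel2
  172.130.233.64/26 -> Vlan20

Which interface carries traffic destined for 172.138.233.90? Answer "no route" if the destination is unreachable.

wlan0

Routes whose prefix contains 172.138.233.90:
  172.0.0.0/7 (172.0.0.0 - 173.255.255.255) -> Vlan30
  172.128.0.0/10 (172.128.0.0 - 172.191.255.255) -> Tunnel2
  172.136.0.0/13 (172.136.0.0 - 172.143.255.255) -> wlan1
  172.136.0.0/14 (172.136.0.0 - 172.139.255.255) -> Vlan10
  172.138.0.0/15 (172.138.0.0 - 172.139.255.255) -> wlan0
More-specific entries that do NOT match:
  172.138.233.192/27 (172.138.233.192 - 172.138.233.223) does not contain 172.138.233.90
  172.130.233.64/26 (172.130.233.64 - 172.130.233.127) does not contain 172.138.233.90
  172.138.235.0/24 (172.138.235.0 - 172.138.235.255) does not contain 172.138.233.90
  172.138.240.0/20 (172.138.240.0 - 172.138.255.255) does not contain 172.138.233.90
Longest matching prefix is /15 -> interface wlan0.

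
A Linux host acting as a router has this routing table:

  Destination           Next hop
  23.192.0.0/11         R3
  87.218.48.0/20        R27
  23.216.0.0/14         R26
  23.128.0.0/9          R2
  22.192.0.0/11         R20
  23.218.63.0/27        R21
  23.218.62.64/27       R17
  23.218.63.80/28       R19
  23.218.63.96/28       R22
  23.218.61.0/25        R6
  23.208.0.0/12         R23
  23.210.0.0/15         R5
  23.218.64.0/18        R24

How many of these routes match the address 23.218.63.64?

4

Prefixes containing 23.218.63.64:
  23.128.0.0/9 (23.128.0.0 - 23.255.255.255)
  23.192.0.0/11 (23.192.0.0 - 23.223.255.255)
  23.208.0.0/12 (23.208.0.0 - 23.223.255.255)
  23.216.0.0/14 (23.216.0.0 - 23.219.255.255)
Total matching entries: 4.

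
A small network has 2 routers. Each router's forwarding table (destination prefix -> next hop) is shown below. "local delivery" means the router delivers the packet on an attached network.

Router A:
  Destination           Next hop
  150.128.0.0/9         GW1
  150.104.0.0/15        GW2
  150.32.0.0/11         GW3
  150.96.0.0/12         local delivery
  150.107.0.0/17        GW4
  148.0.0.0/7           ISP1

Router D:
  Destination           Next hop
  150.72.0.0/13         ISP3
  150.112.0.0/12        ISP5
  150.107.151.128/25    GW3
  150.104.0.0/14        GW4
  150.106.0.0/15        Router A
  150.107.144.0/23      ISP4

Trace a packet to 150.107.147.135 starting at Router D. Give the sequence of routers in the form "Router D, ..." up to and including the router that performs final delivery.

Router D, Router A

At Router D: longest match for 150.107.147.135 is 150.106.0.0/15 -> Router A
At Router A: longest match for 150.107.147.135 is 150.96.0.0/12 -> local delivery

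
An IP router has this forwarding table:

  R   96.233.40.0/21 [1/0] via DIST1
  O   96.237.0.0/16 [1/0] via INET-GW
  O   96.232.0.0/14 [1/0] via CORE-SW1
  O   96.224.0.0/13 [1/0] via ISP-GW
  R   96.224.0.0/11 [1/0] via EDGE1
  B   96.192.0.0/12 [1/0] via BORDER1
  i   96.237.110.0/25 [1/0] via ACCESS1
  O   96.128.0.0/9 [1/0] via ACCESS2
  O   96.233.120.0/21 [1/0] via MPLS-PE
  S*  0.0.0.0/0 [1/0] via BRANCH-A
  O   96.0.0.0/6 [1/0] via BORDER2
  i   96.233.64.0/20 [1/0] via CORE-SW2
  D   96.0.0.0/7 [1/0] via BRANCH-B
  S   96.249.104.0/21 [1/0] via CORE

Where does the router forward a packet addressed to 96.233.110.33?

CORE-SW1

Routes whose prefix contains 96.233.110.33:
  0.0.0.0/0 (default, matches everything) -> BRANCH-A
  96.0.0.0/6 (96.0.0.0 - 99.255.255.255) -> BORDER2
  96.0.0.0/7 (96.0.0.0 - 97.255.255.255) -> BRANCH-B
  96.128.0.0/9 (96.128.0.0 - 96.255.255.255) -> ACCESS2
  96.224.0.0/11 (96.224.0.0 - 96.255.255.255) -> EDGE1
  96.232.0.0/14 (96.232.0.0 - 96.235.255.255) -> CORE-SW1
More-specific entries that do NOT match:
  96.237.110.0/25 (96.237.110.0 - 96.237.110.127) does not contain 96.233.110.33
  96.233.40.0/21 (96.233.40.0 - 96.233.47.255) does not contain 96.233.110.33
  96.233.120.0/21 (96.233.120.0 - 96.233.127.255) does not contain 96.233.110.33
  96.249.104.0/21 (96.249.104.0 - 96.249.111.255) does not contain 96.233.110.33
  96.233.64.0/20 (96.233.64.0 - 96.233.79.255) does not contain 96.233.110.33
  96.237.0.0/16 (96.237.0.0 - 96.237.255.255) does not contain 96.233.110.33
Longest matching prefix is /14 -> next hop CORE-SW1.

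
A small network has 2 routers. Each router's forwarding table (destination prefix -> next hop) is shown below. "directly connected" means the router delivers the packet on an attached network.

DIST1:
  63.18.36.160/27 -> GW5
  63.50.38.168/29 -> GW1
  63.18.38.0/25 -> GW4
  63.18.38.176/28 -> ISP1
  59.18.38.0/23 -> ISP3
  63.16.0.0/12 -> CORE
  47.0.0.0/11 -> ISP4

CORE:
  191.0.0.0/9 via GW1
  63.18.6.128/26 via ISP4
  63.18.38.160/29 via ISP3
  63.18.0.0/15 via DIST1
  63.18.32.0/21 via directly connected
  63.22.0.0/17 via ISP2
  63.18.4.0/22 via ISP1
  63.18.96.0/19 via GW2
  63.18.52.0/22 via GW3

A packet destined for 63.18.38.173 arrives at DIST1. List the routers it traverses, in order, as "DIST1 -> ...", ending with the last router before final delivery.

At DIST1: longest match for 63.18.38.173 is 63.16.0.0/12 -> CORE
At CORE: longest match for 63.18.38.173 is 63.18.32.0/21 -> directly connected

DIST1 -> CORE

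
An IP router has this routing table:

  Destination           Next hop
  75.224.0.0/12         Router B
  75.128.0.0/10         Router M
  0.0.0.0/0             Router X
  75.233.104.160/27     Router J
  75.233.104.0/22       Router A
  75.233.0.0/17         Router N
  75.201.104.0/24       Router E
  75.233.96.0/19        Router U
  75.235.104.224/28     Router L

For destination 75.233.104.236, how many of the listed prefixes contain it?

5

Prefixes containing 75.233.104.236:
  0.0.0.0/0 (default, matches everything)
  75.224.0.0/12 (75.224.0.0 - 75.239.255.255)
  75.233.0.0/17 (75.233.0.0 - 75.233.127.255)
  75.233.96.0/19 (75.233.96.0 - 75.233.127.255)
  75.233.104.0/22 (75.233.104.0 - 75.233.107.255)
Total matching entries: 5.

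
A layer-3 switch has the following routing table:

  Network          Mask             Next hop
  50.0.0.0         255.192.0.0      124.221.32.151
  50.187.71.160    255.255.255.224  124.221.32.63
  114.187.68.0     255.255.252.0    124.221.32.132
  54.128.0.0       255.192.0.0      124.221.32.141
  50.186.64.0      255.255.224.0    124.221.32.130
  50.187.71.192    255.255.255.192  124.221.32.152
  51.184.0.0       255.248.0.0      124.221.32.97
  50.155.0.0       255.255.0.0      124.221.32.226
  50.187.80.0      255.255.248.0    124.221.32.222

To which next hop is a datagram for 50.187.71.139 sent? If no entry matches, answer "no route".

no route

No entry's prefix contains 50.187.71.139; there is no default route.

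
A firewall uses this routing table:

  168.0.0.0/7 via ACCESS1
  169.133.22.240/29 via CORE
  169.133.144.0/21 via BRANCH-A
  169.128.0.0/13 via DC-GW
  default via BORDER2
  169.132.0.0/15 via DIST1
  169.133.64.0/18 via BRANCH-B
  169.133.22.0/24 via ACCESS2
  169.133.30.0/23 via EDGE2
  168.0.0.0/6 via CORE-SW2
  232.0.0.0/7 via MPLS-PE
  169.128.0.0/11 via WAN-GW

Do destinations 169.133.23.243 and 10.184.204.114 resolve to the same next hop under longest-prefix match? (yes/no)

169.133.23.243: longest match 169.132.0.0/15 -> DIST1
10.184.204.114: longest match 0.0.0.0/0 -> BORDER2

no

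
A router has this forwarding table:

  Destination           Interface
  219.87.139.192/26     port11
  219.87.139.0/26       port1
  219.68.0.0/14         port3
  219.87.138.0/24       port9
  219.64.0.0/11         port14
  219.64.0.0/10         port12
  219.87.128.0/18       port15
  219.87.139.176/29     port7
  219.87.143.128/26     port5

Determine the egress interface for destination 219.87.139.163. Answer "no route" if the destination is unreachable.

port15

Routes whose prefix contains 219.87.139.163:
  219.64.0.0/10 (219.64.0.0 - 219.127.255.255) -> port12
  219.64.0.0/11 (219.64.0.0 - 219.95.255.255) -> port14
  219.87.128.0/18 (219.87.128.0 - 219.87.191.255) -> port15
More-specific entries that do NOT match:
  219.87.139.176/29 (219.87.139.176 - 219.87.139.183) does not contain 219.87.139.163
  219.87.139.192/26 (219.87.139.192 - 219.87.139.255) does not contain 219.87.139.163
  219.87.139.0/26 (219.87.139.0 - 219.87.139.63) does not contain 219.87.139.163
  219.87.143.128/26 (219.87.143.128 - 219.87.143.191) does not contain 219.87.139.163
  219.87.138.0/24 (219.87.138.0 - 219.87.138.255) does not contain 219.87.139.163
Longest matching prefix is /18 -> interface port15.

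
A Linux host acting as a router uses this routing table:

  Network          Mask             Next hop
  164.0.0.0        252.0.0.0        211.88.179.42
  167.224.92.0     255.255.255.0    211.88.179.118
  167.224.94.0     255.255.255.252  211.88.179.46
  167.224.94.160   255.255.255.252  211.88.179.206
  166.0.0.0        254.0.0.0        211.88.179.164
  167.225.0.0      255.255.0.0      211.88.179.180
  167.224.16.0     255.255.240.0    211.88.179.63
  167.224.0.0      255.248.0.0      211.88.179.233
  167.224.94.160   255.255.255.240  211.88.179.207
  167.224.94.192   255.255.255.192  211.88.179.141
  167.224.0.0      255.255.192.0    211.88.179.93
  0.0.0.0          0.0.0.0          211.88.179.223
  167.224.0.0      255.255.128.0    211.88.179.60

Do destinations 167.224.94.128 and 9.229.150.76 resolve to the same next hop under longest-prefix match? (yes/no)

167.224.94.128: longest match 167.224.0.0/17 -> 211.88.179.60
9.229.150.76: longest match 0.0.0.0/0 -> 211.88.179.223

no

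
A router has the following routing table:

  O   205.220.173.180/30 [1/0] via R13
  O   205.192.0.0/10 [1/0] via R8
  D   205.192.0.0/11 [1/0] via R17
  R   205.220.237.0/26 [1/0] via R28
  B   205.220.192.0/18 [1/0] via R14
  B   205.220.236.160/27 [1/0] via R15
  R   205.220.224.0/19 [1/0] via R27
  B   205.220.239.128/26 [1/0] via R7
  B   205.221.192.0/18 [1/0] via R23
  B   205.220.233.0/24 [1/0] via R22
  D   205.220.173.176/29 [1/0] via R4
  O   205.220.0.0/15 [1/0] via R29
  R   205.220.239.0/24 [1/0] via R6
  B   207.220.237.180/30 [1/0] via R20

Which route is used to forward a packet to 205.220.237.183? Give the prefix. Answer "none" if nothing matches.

Entries matching 205.220.237.183:
  205.192.0.0/10 (205.192.0.0 - 205.255.255.255)
  205.192.0.0/11 (205.192.0.0 - 205.223.255.255)
  205.220.0.0/15 (205.220.0.0 - 205.221.255.255)
  205.220.192.0/18 (205.220.192.0 - 205.220.255.255)
  205.220.224.0/19 (205.220.224.0 - 205.220.255.255)
Most specific is 205.220.224.0/19.

205.220.224.0/19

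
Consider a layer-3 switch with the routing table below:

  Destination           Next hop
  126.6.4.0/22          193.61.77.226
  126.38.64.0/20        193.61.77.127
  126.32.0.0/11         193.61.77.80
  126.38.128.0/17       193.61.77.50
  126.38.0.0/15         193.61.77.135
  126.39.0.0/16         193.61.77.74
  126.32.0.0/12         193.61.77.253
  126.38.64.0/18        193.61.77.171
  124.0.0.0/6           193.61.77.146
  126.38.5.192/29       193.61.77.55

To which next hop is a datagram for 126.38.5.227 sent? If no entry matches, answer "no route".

Routes whose prefix contains 126.38.5.227:
  124.0.0.0/6 (124.0.0.0 - 127.255.255.255) -> 193.61.77.146
  126.32.0.0/11 (126.32.0.0 - 126.63.255.255) -> 193.61.77.80
  126.32.0.0/12 (126.32.0.0 - 126.47.255.255) -> 193.61.77.253
  126.38.0.0/15 (126.38.0.0 - 126.39.255.255) -> 193.61.77.135
More-specific entries that do NOT match:
  126.38.5.192/29 (126.38.5.192 - 126.38.5.199) does not contain 126.38.5.227
  126.6.4.0/22 (126.6.4.0 - 126.6.7.255) does not contain 126.38.5.227
  126.38.64.0/20 (126.38.64.0 - 126.38.79.255) does not contain 126.38.5.227
  126.38.64.0/18 (126.38.64.0 - 126.38.127.255) does not contain 126.38.5.227
  126.38.128.0/17 (126.38.128.0 - 126.38.255.255) does not contain 126.38.5.227
  126.39.0.0/16 (126.39.0.0 - 126.39.255.255) does not contain 126.38.5.227
Longest matching prefix is /15 -> next hop 193.61.77.135.

193.61.77.135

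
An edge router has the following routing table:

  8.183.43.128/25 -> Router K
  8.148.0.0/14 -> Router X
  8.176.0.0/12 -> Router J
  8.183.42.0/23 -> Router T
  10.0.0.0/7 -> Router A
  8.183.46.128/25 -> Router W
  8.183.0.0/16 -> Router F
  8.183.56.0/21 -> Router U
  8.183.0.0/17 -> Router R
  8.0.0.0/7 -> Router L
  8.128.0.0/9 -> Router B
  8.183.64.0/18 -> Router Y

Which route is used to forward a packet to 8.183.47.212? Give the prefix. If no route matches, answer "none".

Entries matching 8.183.47.212:
  8.0.0.0/7 (8.0.0.0 - 9.255.255.255)
  8.128.0.0/9 (8.128.0.0 - 8.255.255.255)
  8.176.0.0/12 (8.176.0.0 - 8.191.255.255)
  8.183.0.0/16 (8.183.0.0 - 8.183.255.255)
  8.183.0.0/17 (8.183.0.0 - 8.183.127.255)
Most specific is 8.183.0.0/17.

8.183.0.0/17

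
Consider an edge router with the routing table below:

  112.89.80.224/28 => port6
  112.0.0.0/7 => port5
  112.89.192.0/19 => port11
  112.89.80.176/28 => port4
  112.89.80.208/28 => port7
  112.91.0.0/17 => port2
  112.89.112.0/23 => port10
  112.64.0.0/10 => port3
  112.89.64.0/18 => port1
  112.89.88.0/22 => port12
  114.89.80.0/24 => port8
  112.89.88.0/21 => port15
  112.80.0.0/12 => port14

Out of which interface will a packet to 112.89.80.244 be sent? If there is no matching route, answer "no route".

port1

Routes whose prefix contains 112.89.80.244:
  112.0.0.0/7 (112.0.0.0 - 113.255.255.255) -> port5
  112.64.0.0/10 (112.64.0.0 - 112.127.255.255) -> port3
  112.80.0.0/12 (112.80.0.0 - 112.95.255.255) -> port14
  112.89.64.0/18 (112.89.64.0 - 112.89.127.255) -> port1
More-specific entries that do NOT match:
  112.89.80.224/28 (112.89.80.224 - 112.89.80.239) does not contain 112.89.80.244
  112.89.80.176/28 (112.89.80.176 - 112.89.80.191) does not contain 112.89.80.244
  112.89.80.208/28 (112.89.80.208 - 112.89.80.223) does not contain 112.89.80.244
  114.89.80.0/24 (114.89.80.0 - 114.89.80.255) does not contain 112.89.80.244
  112.89.112.0/23 (112.89.112.0 - 112.89.113.255) does not contain 112.89.80.244
  112.89.88.0/22 (112.89.88.0 - 112.89.91.255) does not contain 112.89.80.244
  112.89.88.0/21 (112.89.88.0 - 112.89.95.255) does not contain 112.89.80.244
  112.89.192.0/19 (112.89.192.0 - 112.89.223.255) does not contain 112.89.80.244
Longest matching prefix is /18 -> interface port1.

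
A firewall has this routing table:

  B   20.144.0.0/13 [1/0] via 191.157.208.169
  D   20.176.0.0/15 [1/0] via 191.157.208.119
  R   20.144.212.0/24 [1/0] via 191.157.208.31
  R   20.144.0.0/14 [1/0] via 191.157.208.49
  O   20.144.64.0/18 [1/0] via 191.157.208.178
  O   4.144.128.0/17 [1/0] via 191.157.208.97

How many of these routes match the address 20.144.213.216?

Prefixes containing 20.144.213.216:
  20.144.0.0/13 (20.144.0.0 - 20.151.255.255)
  20.144.0.0/14 (20.144.0.0 - 20.147.255.255)
Total matching entries: 2.

2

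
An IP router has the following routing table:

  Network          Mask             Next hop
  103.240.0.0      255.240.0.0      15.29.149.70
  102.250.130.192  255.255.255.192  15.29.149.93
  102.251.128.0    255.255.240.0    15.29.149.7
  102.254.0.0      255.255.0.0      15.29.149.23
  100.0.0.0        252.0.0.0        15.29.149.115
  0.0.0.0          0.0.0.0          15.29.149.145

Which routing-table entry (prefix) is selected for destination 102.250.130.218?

102.250.130.192/26

Entries matching 102.250.130.218:
  0.0.0.0/0 (default, matches everything)
  100.0.0.0/6 (100.0.0.0 - 103.255.255.255)
  102.250.130.192/26 (102.250.130.192 - 102.250.130.255)
Most specific is 102.250.130.192/26.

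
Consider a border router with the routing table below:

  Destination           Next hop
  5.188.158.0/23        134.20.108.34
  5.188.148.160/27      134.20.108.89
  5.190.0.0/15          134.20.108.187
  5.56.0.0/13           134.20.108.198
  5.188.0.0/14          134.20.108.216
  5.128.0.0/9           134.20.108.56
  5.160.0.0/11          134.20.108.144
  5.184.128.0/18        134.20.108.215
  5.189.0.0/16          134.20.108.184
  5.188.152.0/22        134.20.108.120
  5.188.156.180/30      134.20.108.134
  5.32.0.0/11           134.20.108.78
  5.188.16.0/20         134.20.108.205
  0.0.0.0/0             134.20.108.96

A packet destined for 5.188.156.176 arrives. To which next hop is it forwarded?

134.20.108.216

Routes whose prefix contains 5.188.156.176:
  0.0.0.0/0 (default, matches everything) -> 134.20.108.96
  5.128.0.0/9 (5.128.0.0 - 5.255.255.255) -> 134.20.108.56
  5.160.0.0/11 (5.160.0.0 - 5.191.255.255) -> 134.20.108.144
  5.188.0.0/14 (5.188.0.0 - 5.191.255.255) -> 134.20.108.216
More-specific entries that do NOT match:
  5.188.156.180/30 (5.188.156.180 - 5.188.156.183) does not contain 5.188.156.176
  5.188.148.160/27 (5.188.148.160 - 5.188.148.191) does not contain 5.188.156.176
  5.188.158.0/23 (5.188.158.0 - 5.188.159.255) does not contain 5.188.156.176
  5.188.152.0/22 (5.188.152.0 - 5.188.155.255) does not contain 5.188.156.176
  5.188.16.0/20 (5.188.16.0 - 5.188.31.255) does not contain 5.188.156.176
  5.184.128.0/18 (5.184.128.0 - 5.184.191.255) does not contain 5.188.156.176
  5.189.0.0/16 (5.189.0.0 - 5.189.255.255) does not contain 5.188.156.176
  5.190.0.0/15 (5.190.0.0 - 5.191.255.255) does not contain 5.188.156.176
Longest matching prefix is /14 -> next hop 134.20.108.216.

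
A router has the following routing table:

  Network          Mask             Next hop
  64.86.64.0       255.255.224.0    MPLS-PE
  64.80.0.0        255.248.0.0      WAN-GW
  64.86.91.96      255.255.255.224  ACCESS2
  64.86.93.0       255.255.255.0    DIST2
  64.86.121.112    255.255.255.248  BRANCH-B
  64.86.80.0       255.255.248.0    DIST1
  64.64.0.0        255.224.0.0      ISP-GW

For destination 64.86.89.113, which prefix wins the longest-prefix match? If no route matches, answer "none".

Entries matching 64.86.89.113:
  64.64.0.0/11 (64.64.0.0 - 64.95.255.255)
  64.80.0.0/13 (64.80.0.0 - 64.87.255.255)
  64.86.64.0/19 (64.86.64.0 - 64.86.95.255)
Most specific is 64.86.64.0/19.

64.86.64.0/19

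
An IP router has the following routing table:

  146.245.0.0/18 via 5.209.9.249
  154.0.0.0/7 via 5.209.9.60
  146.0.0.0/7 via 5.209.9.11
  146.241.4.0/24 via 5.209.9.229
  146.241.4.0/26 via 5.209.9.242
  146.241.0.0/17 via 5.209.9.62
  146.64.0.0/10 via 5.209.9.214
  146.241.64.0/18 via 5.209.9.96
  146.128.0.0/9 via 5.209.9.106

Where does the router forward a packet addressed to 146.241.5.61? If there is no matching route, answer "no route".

5.209.9.62

Routes whose prefix contains 146.241.5.61:
  146.0.0.0/7 (146.0.0.0 - 147.255.255.255) -> 5.209.9.11
  146.128.0.0/9 (146.128.0.0 - 146.255.255.255) -> 5.209.9.106
  146.241.0.0/17 (146.241.0.0 - 146.241.127.255) -> 5.209.9.62
More-specific entries that do NOT match:
  146.241.4.0/26 (146.241.4.0 - 146.241.4.63) does not contain 146.241.5.61
  146.241.4.0/24 (146.241.4.0 - 146.241.4.255) does not contain 146.241.5.61
  146.245.0.0/18 (146.245.0.0 - 146.245.63.255) does not contain 146.241.5.61
  146.241.64.0/18 (146.241.64.0 - 146.241.127.255) does not contain 146.241.5.61
Longest matching prefix is /17 -> next hop 5.209.9.62.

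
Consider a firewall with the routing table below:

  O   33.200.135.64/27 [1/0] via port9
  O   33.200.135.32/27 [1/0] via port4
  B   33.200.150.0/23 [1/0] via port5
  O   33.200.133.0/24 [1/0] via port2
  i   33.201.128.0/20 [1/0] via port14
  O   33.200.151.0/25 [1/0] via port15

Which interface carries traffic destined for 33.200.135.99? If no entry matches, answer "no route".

No entry's prefix contains 33.200.135.99; there is no default route.

no route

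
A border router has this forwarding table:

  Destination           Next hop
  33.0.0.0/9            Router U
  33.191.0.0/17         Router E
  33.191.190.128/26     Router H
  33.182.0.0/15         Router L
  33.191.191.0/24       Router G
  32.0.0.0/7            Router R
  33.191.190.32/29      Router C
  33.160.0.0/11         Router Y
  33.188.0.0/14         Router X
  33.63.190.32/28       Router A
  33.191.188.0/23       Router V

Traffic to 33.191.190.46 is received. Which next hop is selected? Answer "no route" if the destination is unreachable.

Routes whose prefix contains 33.191.190.46:
  32.0.0.0/7 (32.0.0.0 - 33.255.255.255) -> Router R
  33.160.0.0/11 (33.160.0.0 - 33.191.255.255) -> Router Y
  33.188.0.0/14 (33.188.0.0 - 33.191.255.255) -> Router X
More-specific entries that do NOT match:
  33.191.190.32/29 (33.191.190.32 - 33.191.190.39) does not contain 33.191.190.46
  33.63.190.32/28 (33.63.190.32 - 33.63.190.47) does not contain 33.191.190.46
  33.191.190.128/26 (33.191.190.128 - 33.191.190.191) does not contain 33.191.190.46
  33.191.191.0/24 (33.191.191.0 - 33.191.191.255) does not contain 33.191.190.46
  33.191.188.0/23 (33.191.188.0 - 33.191.189.255) does not contain 33.191.190.46
  33.191.0.0/17 (33.191.0.0 - 33.191.127.255) does not contain 33.191.190.46
  33.182.0.0/15 (33.182.0.0 - 33.183.255.255) does not contain 33.191.190.46
Longest matching prefix is /14 -> next hop Router X.

Router X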